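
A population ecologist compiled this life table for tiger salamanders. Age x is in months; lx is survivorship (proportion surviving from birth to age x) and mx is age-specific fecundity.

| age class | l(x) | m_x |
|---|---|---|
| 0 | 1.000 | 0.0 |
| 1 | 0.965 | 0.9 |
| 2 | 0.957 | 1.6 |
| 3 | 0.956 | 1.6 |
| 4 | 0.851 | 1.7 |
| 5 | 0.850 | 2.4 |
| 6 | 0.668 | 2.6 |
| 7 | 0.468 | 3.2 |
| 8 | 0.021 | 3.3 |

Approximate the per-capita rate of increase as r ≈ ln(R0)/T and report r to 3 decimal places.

R0 = Σ lx·mx = 0 + 0.8685 + 1.5312 + 1.5296 + 1.4467 + 2.04 + 1.7368 + 1.4976 + 0.0693 = 10.7197
Σ x·lx·mx = 45.9649; T = 45.9649/10.7197 = 4.28789…
r ≈ ln(R0)/T = ln(10.7197)/4.28789… = 0.55321… → 0.553

0.553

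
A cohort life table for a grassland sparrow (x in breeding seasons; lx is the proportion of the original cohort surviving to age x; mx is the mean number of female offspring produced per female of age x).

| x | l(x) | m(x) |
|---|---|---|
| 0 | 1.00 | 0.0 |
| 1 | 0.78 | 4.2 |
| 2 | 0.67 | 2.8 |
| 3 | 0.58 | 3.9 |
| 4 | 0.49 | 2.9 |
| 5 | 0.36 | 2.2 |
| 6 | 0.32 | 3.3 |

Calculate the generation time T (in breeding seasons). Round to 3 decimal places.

2.789

lx·mx: 0, 3.276, 1.876, 2.262, 1.421, 0.792, 1.056 → R0 = 10.683
x·lx·mx: 0, 3.276, 3.752, 6.786, 5.684, 3.96, 6.336 → Σ = 29.794
T = 29.794 / 10.683 = 2.788917… → 2.789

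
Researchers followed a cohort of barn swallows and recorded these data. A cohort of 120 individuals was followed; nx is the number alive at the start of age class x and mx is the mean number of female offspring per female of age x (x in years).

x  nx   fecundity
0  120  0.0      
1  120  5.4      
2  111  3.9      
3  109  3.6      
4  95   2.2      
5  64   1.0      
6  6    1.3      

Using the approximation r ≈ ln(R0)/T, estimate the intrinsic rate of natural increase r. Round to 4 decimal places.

lx = nx/n0 = nx/120: 1, 1, 0.925, 0.90833…, 0.79167…, 0.53333…, 0.05
R0 = Σ lx·mx = 0 + 5.4 + 3.6075 + 3.27… + 1.74167… + 0.53333… + 0.065 = 14.6175…
Σ x·lx·mx = 32.448333…; T = 32.448333…/14.6175… = 2.21983…
r ≈ ln(R0)/T = ln(14.6175…)/2.21983… = 1.208301… → 1.2083

1.2083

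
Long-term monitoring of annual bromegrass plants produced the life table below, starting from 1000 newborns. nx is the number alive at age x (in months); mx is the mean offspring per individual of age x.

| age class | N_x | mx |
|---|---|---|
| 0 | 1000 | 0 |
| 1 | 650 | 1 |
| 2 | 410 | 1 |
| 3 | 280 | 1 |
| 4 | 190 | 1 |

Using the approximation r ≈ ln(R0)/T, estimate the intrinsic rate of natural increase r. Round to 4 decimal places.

lx = nx/n0 = nx/1000: 1, 0.65, 0.41, 0.28, 0.19
R0 = Σ lx·mx = 0 + 0.65 + 0.41 + 0.28 + 0.19 = 1.53
Σ x·lx·mx = 3.07; T = 3.07/1.53 = 2.00654…
r ≈ ln(R0)/T = ln(1.53)/2.00654… = 0.211941… → 0.2119

0.2119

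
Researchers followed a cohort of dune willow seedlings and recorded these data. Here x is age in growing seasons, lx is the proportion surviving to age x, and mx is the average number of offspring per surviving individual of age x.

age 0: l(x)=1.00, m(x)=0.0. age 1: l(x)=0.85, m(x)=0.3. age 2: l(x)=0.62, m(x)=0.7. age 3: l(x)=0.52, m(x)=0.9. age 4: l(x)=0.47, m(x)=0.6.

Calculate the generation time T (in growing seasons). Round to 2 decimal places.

lx·mx: 0, 0.255, 0.434, 0.468, 0.282 → R0 = 1.439
x·lx·mx: 0, 0.255, 0.868, 1.404, 1.128 → Σ = 3.655
T = 3.655 / 1.439 = 2.539958… → 2.54

2.54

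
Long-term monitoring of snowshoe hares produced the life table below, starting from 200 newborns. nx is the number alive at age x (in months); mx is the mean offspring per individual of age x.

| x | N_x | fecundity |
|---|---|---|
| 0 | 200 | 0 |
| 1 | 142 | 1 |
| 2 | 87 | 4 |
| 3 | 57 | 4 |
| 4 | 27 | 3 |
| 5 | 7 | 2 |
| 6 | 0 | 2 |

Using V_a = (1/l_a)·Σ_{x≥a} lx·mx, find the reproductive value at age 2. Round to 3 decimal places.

lx = nx/n0 = nx/200: 1, 0.71, 0.435, 0.285, 0.135, 0.035, 0
lx·mx for x ≥ 2: 1.74, 1.14, 0.405, 0.07, 0 → sum = 3.355
V_2 = 3.355 / l_2 = 3.355 / 0.435 = 7.712644… → 7.713

7.713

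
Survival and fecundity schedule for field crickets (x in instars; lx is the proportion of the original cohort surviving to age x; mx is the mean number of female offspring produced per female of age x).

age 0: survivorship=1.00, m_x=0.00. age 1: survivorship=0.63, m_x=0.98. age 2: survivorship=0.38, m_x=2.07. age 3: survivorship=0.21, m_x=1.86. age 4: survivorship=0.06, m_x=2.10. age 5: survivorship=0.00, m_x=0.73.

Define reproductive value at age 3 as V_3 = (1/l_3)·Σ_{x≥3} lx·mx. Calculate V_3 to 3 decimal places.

2.460

lx·mx for x ≥ 3: 0.3906, 0.126, 0 → sum = 0.5166
V_3 = 0.5166 / l_3 = 0.5166 / 0.21 = 2.46 → 2.460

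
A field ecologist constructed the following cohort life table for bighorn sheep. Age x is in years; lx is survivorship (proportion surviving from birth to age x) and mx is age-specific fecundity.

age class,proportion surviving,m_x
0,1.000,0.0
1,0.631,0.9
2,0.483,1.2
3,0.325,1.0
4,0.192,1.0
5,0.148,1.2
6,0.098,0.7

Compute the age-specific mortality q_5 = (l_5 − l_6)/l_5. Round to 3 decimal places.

0.338

q_5 = (l_5 − l_6) / l_5 = (0.148 − 0.098) / 0.148
     = 0.05 / 0.148 = 0.337838… → 0.338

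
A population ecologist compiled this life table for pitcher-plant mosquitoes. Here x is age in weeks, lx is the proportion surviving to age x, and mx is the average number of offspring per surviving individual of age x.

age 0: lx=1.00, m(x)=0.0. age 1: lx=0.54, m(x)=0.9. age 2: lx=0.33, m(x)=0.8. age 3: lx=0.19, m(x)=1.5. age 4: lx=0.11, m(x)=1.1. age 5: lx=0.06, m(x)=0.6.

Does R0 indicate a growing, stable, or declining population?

R0 = Σ lx·mx = 0 + 0.486 + 0.264 + 0.285 + 0.121 + 0.036 = 1.192
R0 > 1, so the population is growing.

growing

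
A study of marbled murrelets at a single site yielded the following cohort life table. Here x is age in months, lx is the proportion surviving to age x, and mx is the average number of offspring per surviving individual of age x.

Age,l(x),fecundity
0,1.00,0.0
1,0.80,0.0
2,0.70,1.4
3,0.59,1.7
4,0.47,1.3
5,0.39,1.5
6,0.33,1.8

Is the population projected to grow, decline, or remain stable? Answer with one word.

growing

R0 = Σ lx·mx = 0 + 0 + 0.98 + 1.003 + 0.611 + 0.585 + 0.594 = 3.773
R0 > 1, so the population is growing.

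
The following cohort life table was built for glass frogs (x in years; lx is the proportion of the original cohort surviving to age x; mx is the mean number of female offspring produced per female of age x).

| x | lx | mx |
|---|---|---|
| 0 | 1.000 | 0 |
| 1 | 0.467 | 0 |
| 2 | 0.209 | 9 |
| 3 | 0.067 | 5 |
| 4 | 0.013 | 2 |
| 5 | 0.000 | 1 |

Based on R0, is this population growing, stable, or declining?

R0 = Σ lx·mx = 0 + 0 + 1.881 + 0.335 + 0.026 + 0 = 2.242
R0 > 1, so the population is growing.

growing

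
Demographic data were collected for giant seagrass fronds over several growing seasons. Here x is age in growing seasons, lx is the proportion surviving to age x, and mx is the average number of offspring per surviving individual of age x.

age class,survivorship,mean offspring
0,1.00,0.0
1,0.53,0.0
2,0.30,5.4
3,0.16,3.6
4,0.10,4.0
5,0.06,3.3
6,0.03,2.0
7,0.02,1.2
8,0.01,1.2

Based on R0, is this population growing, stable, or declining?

R0 = Σ lx·mx = 0 + 0 + 1.62 + 0.576 + 0.4 + 0.198 + 0.06 + 0.024 + 0.012 = 2.89
R0 > 1, so the population is growing.

growing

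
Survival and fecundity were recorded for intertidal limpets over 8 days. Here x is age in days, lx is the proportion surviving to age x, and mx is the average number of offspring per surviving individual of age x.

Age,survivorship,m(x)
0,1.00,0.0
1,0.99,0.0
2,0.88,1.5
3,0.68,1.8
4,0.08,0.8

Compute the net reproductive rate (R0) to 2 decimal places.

lx·mx by age: 0, 0, 1.32, 1.224, 0.064
R0 = Σ lx·mx = 2.608 → 2.61

2.61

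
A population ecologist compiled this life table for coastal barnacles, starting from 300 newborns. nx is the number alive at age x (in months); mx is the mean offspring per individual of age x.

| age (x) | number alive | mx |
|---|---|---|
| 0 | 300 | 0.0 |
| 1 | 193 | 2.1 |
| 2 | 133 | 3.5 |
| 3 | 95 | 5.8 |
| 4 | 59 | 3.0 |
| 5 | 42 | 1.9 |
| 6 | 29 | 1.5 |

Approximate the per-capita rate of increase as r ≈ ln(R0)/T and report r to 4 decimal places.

0.6907

lx = nx/n0 = nx/300: 1, 0.64333…, 0.44333…, 0.31667…, 0.19667…, 0.14, 0.09667…
R0 = Σ lx·mx = 0 + 1.351… + 1.55167… + 1.83667… + 0.59… + 0.266 + 0.145… = 5.740333…
Σ x·lx·mx = 14.524333…; T = 14.524333…/5.740333… = 2.53022…
r ≈ ln(R0)/T = ln(5.740333…)/2.53022… = 0.690657… → 0.6907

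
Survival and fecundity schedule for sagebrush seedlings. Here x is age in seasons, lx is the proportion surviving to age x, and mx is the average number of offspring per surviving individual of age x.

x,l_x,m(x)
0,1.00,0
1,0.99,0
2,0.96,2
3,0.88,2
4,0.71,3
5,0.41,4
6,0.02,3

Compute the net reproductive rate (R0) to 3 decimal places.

7.510

lx·mx by age: 0, 0, 1.92, 1.76, 2.13, 1.64, 0.06
R0 = Σ lx·mx = 7.51 → 7.510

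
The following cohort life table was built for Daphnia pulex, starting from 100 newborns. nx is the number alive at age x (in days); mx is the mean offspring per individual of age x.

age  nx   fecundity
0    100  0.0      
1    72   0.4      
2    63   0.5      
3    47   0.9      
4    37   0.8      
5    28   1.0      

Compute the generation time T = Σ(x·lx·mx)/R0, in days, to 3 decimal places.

lx = nx/n0 = nx/100: 1, 0.72, 0.63, 0.47, 0.37, 0.28
lx·mx: 0, 0.288, 0.315, 0.423, 0.296, 0.28 → R0 = 1.602
x·lx·mx: 0, 0.288, 0.63, 1.269, 1.184, 1.4 → Σ = 4.771
T = 4.771 / 1.602 = 2.978152… → 2.978

2.978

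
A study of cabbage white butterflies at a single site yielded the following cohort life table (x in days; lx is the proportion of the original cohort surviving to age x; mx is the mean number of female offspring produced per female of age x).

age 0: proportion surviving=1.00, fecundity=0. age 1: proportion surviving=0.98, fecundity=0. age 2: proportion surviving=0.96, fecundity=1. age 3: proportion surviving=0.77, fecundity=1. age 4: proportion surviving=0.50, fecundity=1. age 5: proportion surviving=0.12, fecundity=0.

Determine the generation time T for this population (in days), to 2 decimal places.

2.79

lx·mx: 0, 0, 0.96, 0.77, 0.5, 0 → R0 = 2.23
x·lx·mx: 0, 0, 1.92, 2.31, 2, 0 → Σ = 6.23
T = 6.23 / 2.23 = 2.793722… → 2.79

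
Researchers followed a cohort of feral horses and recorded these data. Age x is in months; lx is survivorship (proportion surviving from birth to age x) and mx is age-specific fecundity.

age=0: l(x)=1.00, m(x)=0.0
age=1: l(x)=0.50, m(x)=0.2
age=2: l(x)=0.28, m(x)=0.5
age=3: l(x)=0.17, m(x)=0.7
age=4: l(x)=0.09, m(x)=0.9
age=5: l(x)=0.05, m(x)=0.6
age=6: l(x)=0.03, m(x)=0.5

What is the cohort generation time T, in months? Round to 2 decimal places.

lx·mx: 0, 0.1, 0.14, 0.119, 0.081, 0.03, 0.015 → R0 = 0.485
x·lx·mx: 0, 0.1, 0.28, 0.357, 0.324, 0.15, 0.09 → Σ = 1.301
T = 1.301 / 0.485 = 2.682474… → 2.68

2.68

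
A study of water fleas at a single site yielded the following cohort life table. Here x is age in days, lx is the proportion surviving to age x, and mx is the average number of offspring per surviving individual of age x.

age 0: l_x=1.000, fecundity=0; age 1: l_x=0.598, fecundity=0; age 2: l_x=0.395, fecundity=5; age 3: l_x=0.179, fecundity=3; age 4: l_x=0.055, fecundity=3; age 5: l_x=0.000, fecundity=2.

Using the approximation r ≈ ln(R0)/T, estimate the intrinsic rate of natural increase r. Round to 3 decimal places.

R0 = Σ lx·mx = 0 + 0 + 1.975 + 0.537 + 0.165 + 0 = 2.677
Σ x·lx·mx = 6.221; T = 6.221/2.677 = 2.32387…
r ≈ ln(R0)/T = ln(2.677)/2.32387… = 0.42373… → 0.424

0.424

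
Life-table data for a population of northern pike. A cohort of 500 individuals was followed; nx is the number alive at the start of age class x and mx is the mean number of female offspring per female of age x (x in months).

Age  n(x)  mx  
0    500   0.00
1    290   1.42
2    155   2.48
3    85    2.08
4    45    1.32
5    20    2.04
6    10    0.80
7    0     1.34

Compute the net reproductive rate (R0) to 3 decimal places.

2.162

lx = nx/n0 = nx/500: 1, 0.58, 0.31, 0.17, 0.09, 0.04, 0.02, 0
lx·mx by age: 0, 0.8236, 0.7688, 0.3536, 0.1188, 0.0816, 0.016, 0
R0 = Σ lx·mx = 2.1624 → 2.162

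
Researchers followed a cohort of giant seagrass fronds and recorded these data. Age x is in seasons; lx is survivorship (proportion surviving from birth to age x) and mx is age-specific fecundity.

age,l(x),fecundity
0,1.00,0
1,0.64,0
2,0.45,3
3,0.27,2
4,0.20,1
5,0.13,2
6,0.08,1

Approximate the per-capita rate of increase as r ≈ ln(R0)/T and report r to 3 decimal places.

0.313

R0 = Σ lx·mx = 0 + 0 + 1.35 + 0.54 + 0.2 + 0.26 + 0.08 = 2.43
Σ x·lx·mx = 6.9; T = 6.9/2.43 = 2.83951…
r ≈ ln(R0)/T = ln(2.43)/2.83951… = 0.31269… → 0.313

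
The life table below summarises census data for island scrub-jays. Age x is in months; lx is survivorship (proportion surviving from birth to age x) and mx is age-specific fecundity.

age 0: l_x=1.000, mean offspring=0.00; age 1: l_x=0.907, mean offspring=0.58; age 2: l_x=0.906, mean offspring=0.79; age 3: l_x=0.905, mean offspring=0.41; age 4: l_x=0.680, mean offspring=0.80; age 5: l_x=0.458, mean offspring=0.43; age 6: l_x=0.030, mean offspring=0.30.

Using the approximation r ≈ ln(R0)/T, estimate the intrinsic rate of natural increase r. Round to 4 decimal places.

0.3232

R0 = Σ lx·mx = 0 + 0.52606 + 0.71574 + 0.37105 + 0.544 + 0.19694 + 0.009 = 2.36279
Σ x·lx·mx = 6.28539; T = 6.28539/2.36279 = 2.66016…
r ≈ ln(R0)/T = ln(2.36279)/2.66016… = 0.32323… → 0.3232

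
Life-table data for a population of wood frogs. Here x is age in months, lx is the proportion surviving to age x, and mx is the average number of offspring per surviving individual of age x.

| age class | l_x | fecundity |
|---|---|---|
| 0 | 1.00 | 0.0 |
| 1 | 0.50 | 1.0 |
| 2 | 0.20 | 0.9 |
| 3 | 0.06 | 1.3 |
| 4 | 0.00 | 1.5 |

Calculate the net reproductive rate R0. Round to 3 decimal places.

0.758

lx·mx by age: 0, 0.5, 0.18, 0.078, 0
R0 = Σ lx·mx = 0.758 → 0.758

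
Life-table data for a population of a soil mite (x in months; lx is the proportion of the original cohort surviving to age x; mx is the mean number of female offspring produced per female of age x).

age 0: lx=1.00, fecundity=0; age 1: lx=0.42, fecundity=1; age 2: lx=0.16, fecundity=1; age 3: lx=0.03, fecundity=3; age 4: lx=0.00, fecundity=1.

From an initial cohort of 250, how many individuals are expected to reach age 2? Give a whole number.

40

Expected survivors = N0 · l_2 = 250 × 0.16 = 40 → 40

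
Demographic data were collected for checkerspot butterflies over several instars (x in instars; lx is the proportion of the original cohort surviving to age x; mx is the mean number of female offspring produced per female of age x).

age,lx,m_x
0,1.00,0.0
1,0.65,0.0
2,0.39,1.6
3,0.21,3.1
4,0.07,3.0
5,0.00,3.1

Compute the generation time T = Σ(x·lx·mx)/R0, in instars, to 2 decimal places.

2.72

lx·mx: 0, 0, 0.624, 0.651, 0.21, 0 → R0 = 1.485
x·lx·mx: 0, 0, 1.248, 1.953, 0.84, 0 → Σ = 4.041
T = 4.041 / 1.485 = 2.721212… → 2.72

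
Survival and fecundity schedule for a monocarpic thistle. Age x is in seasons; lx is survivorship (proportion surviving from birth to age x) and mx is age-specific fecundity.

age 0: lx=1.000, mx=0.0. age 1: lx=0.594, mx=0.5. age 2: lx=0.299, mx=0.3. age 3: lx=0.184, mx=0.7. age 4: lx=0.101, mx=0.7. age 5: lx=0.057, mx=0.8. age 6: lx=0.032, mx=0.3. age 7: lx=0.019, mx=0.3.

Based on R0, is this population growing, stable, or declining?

R0 = Σ lx·mx = 0 + 0.297 + 0.0897 + 0.1288 + 0.0707 + 0.0456 + 0.0096 + 0.0057 = 0.6471
R0 < 1, so the population is declining.

declining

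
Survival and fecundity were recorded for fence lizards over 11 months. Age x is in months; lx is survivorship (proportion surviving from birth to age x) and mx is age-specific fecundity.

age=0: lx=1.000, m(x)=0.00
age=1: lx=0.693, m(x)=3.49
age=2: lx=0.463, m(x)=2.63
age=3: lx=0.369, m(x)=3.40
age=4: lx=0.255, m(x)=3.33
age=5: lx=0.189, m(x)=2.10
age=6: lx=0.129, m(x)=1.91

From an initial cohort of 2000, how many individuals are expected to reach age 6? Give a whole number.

Expected survivors = N0 · l_6 = 2000 × 0.129 = 258 → 258

258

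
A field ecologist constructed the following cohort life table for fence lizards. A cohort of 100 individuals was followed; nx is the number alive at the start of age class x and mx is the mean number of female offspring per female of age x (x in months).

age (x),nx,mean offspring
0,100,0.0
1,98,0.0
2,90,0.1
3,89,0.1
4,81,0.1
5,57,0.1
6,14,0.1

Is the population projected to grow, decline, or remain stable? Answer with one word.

lx = nx/n0 = nx/100: 1, 0.98, 0.9, 0.89, 0.81, 0.57, 0.14
R0 = Σ lx·mx = 0 + 0 + 0.09 + 0.089 + 0.081 + 0.057 + 0.014 = 0.331
R0 < 1, so the population is declining.

declining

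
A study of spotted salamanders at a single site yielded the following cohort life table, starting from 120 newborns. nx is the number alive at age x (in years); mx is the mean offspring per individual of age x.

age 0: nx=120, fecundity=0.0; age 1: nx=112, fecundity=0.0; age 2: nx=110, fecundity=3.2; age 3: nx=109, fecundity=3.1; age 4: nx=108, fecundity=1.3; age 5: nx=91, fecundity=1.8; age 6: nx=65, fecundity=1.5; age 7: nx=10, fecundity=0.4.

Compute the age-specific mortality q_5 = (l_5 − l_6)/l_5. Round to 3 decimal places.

0.286

lx = nx/n0 = nx/120: 1, 0.93333…, 0.91667…, 0.90833…, 0.9, 0.75833…, 0.54167…, 0.08333…
q_5 = (l_5 − l_6) / l_5 = (0.758333… − 0.541667…) / 0.758333…
     = 0.216667… / 0.758333… = 0.285714… → 0.286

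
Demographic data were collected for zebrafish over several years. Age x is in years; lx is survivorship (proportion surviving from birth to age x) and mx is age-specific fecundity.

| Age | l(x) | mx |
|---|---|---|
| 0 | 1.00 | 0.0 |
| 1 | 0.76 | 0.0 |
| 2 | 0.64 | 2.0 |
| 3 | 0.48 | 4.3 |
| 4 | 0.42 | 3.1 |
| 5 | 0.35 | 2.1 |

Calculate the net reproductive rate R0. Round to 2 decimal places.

5.38

lx·mx by age: 0, 0, 1.28, 2.064, 1.302, 0.735
R0 = Σ lx·mx = 5.381 → 5.38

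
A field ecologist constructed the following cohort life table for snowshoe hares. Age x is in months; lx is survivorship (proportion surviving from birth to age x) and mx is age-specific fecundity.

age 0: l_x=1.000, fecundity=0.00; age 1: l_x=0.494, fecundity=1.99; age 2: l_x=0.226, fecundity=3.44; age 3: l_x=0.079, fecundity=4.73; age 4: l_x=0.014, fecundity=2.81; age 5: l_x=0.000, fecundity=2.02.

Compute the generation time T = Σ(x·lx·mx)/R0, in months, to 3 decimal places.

lx·mx: 0, 0.98306, 0.77744, 0.37367, 0.03934, 0 → R0 = 2.17351
x·lx·mx: 0, 0.98306, 1.55488, 1.12101, 0.15736, 0 → Σ = 3.81631
T = 3.81631 / 2.17351 = 1.755828… → 1.756

1.756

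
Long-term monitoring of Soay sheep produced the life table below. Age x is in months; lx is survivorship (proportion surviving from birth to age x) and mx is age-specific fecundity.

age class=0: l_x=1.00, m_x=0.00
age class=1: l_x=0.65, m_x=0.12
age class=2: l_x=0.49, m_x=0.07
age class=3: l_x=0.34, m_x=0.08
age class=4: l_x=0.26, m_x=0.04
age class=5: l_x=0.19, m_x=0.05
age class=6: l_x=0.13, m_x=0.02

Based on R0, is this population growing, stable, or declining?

declining

R0 = Σ lx·mx = 0 + 0.078 + 0.0343 + 0.0272 + 0.0104 + 0.0095 + 0.0026 = 0.162
R0 < 1, so the population is declining.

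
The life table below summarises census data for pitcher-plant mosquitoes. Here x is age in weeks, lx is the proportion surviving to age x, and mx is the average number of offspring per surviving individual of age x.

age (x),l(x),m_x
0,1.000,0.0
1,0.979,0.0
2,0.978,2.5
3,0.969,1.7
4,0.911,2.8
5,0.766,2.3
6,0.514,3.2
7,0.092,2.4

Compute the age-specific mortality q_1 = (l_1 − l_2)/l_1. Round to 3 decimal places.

0.001

q_1 = (l_1 − l_2) / l_1 = (0.979 − 0.978) / 0.979
     = 0.001 / 0.979 = 0.001021… → 0.001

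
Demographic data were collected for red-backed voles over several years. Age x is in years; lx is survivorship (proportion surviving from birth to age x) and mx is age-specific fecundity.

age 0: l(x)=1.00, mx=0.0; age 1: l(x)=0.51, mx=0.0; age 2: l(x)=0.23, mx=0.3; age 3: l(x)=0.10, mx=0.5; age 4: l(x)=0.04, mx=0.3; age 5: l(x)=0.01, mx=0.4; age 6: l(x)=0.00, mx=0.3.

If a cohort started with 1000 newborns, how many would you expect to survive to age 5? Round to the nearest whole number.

Expected survivors = N0 · l_5 = 1000 × 0.01 = 10 → 10

10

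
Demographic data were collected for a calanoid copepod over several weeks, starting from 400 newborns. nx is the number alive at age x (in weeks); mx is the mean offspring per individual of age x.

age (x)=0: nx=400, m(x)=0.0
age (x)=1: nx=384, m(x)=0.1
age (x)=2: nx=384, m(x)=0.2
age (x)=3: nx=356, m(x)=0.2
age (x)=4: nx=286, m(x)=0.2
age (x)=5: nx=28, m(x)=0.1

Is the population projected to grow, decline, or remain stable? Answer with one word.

declining

lx = nx/n0 = nx/400: 1, 0.96, 0.96, 0.89, 0.715, 0.07
R0 = Σ lx·mx = 0 + 0.096 + 0.192 + 0.178 + 0.143 + 0.007 = 0.616
R0 < 1, so the population is declining.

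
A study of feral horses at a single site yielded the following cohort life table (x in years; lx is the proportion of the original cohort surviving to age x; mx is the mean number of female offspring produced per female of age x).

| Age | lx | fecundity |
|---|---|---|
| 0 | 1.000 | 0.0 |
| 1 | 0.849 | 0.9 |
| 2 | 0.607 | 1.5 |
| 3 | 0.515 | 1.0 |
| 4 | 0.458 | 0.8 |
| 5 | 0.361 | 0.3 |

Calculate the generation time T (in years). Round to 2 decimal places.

lx·mx: 0, 0.7641, 0.9105, 0.515, 0.3664, 0.1083 → R0 = 2.6643
x·lx·mx: 0, 0.7641, 1.821, 1.545, 1.4656, 0.5415 → Σ = 6.1372
T = 6.1372 / 2.6643 = 2.303494… → 2.30

2.30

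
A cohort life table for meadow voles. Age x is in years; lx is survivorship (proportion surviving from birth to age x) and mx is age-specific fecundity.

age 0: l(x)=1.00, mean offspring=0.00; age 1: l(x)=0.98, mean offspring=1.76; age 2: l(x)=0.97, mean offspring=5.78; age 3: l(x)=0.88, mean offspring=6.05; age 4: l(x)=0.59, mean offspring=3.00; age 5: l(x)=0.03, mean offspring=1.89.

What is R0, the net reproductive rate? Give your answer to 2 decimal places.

14.48

lx·mx by age: 0, 1.7248, 5.6066, 5.324, 1.77, 0.0567
R0 = Σ lx·mx = 14.4821 → 14.48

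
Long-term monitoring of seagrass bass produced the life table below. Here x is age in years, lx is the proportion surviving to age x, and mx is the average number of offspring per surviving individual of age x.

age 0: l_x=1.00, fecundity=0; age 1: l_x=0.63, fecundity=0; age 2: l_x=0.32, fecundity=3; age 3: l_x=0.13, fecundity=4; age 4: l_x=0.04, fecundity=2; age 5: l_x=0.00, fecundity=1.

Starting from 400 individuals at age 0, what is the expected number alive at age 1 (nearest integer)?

252

Expected survivors = N0 · l_1 = 400 × 0.63 = 252 → 252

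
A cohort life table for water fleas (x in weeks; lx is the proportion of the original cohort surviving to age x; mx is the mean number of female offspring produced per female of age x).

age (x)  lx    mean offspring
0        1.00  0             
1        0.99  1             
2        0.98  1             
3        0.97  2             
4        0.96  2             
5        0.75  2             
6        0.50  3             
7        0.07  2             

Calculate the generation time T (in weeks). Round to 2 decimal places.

3.78

lx·mx: 0, 0.99, 0.98, 1.94, 1.92, 1.5, 1.5, 0.14 → R0 = 8.97
x·lx·mx: 0, 0.99, 1.96, 5.82, 7.68, 7.5, 9, 0.98 → Σ = 33.93
T = 33.93 / 8.97 = 3.782609… → 3.78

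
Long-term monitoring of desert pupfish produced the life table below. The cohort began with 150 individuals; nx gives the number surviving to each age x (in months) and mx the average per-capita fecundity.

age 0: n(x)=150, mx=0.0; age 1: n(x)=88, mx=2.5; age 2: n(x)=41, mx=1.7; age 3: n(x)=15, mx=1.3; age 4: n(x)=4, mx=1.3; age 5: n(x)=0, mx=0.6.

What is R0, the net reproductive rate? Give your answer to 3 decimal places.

2.096

lx = nx/n0 = nx/150: 1, 0.58667…, 0.27333…, 0.1, 0.02667…, 0
lx·mx by age: 0, 1.466667…, 0.464667…, 0.13, 0.034667…, 0
R0 = Σ lx·mx = 2.096… → 2.096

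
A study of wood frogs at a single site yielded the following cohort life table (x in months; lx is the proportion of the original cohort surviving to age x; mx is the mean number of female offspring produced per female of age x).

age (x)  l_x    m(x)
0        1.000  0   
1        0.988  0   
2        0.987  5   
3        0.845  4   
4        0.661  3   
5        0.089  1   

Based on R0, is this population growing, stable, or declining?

R0 = Σ lx·mx = 0 + 0 + 4.935 + 3.38 + 1.983 + 0.089 = 10.387
R0 > 1, so the population is growing.

growing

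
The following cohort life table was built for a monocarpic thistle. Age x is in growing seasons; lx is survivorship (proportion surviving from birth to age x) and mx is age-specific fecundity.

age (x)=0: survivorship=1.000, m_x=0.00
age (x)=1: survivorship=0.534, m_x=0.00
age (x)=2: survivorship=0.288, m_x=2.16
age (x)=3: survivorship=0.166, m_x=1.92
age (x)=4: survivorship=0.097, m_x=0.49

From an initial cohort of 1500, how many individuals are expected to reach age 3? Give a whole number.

249

Expected survivors = N0 · l_3 = 1500 × 0.166 = 249 → 249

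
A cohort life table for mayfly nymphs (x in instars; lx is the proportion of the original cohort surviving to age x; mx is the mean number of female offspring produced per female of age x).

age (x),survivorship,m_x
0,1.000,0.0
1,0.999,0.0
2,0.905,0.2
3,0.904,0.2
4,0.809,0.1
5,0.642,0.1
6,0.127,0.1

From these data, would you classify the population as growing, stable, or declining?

declining

R0 = Σ lx·mx = 0 + 0 + 0.181 + 0.1808 + 0.0809 + 0.0642 + 0.0127 = 0.5196
R0 < 1, so the population is declining.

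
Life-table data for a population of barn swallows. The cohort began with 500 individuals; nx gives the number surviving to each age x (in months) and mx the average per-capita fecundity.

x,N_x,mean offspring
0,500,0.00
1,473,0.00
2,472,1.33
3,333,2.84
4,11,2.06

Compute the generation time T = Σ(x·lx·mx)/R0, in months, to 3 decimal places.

lx = nx/n0 = nx/500: 1, 0.946, 0.944, 0.666, 0.022
lx·mx: 0, 0, 1.25552, 1.89144, 0.04532 → R0 = 3.19228
x·lx·mx: 0, 0, 2.51104, 5.67432, 0.18128 → Σ = 8.36664
T = 8.36664 / 3.19228 = 2.620898… → 2.621

2.621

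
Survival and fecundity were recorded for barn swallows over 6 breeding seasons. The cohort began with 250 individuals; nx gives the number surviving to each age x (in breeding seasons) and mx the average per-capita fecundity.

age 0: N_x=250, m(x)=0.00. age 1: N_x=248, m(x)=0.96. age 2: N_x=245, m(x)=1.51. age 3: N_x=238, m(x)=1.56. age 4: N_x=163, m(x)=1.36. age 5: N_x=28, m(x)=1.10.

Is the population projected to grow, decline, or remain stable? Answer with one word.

lx = nx/n0 = nx/250: 1, 0.992, 0.98, 0.952, 0.652, 0.112
R0 = Σ lx·mx = 0 + 0.95232 + 1.4798 + 1.48512 + 0.88672 + 0.1232 = 4.92716
R0 > 1, so the population is growing.

growing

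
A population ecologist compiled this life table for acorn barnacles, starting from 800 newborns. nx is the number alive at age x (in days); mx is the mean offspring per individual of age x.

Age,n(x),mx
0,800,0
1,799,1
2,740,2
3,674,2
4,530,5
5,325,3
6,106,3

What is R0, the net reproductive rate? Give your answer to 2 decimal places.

9.46

lx = nx/n0 = nx/800: 1, 0.99875, 0.925, 0.8425, 0.6625, 0.40625, 0.1325
lx·mx by age: 0, 0.99875, 1.85, 1.685, 3.3125, 1.21875, 0.3975
R0 = Σ lx·mx = 9.4625 → 9.46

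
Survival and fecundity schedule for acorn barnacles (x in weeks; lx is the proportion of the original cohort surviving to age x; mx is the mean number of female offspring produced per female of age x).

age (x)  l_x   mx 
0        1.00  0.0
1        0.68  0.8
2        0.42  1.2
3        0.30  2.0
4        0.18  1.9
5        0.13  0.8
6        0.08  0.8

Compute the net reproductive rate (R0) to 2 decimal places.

lx·mx by age: 0, 0.544, 0.504, 0.6, 0.342, 0.104, 0.064
R0 = Σ lx·mx = 2.158 → 2.16

2.16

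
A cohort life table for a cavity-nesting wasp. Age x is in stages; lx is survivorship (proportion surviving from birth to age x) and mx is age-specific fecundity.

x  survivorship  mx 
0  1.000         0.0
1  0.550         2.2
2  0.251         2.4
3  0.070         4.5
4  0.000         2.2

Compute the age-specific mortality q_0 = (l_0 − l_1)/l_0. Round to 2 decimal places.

0.45

q_0 = (l_0 − l_1) / l_0 = (1 − 0.55) / 1
     = 0.45 / 1 = 0.45 → 0.45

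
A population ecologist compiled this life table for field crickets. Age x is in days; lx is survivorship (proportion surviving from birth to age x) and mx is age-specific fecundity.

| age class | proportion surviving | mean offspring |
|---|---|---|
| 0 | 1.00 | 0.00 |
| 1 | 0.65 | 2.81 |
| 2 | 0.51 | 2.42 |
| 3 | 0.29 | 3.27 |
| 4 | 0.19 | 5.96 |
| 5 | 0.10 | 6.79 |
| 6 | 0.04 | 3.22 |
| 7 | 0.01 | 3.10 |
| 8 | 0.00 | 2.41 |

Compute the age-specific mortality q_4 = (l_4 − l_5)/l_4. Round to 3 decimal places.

q_4 = (l_4 − l_5) / l_4 = (0.19 − 0.1) / 0.19
     = 0.09 / 0.19 = 0.473684… → 0.474

0.474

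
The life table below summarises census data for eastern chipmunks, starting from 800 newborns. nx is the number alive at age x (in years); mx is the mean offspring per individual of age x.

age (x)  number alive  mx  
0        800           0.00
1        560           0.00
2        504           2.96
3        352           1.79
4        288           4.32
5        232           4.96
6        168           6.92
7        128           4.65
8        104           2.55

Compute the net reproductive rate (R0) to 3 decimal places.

lx = nx/n0 = nx/800: 1, 0.7, 0.63, 0.44, 0.36, 0.29, 0.21, 0.16, 0.13
lx·mx by age: 0, 0, 1.8648, 0.7876, 1.5552, 1.4384, 1.4532, 0.744, 0.3315
R0 = Σ lx·mx = 8.1747 → 8.175

8.175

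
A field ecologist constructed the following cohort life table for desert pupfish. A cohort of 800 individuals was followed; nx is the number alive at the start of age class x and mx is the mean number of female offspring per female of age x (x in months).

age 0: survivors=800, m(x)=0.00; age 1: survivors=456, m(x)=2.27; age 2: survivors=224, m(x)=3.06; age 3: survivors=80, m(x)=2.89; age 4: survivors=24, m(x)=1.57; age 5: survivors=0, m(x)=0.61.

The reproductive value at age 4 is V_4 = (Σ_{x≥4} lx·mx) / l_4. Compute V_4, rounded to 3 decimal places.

lx = nx/n0 = nx/800: 1, 0.57, 0.28, 0.1, 0.03, 0
lx·mx for x ≥ 4: 0.0471, 0 → sum = 0.0471
V_4 = 0.0471 / l_4 = 0.0471 / 0.03 = 1.57 → 1.570

1.570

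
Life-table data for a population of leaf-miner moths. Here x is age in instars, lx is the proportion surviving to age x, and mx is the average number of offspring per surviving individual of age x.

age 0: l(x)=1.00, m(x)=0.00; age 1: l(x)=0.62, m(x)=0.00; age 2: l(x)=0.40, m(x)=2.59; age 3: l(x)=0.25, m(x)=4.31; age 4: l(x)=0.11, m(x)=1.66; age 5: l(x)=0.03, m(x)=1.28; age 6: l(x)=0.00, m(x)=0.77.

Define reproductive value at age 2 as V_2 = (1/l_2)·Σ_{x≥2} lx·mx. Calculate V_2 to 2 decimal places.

lx·mx for x ≥ 2: 1.036, 1.0775, 0.1826, 0.0384, 0 → sum = 2.3345
V_2 = 2.3345 / l_2 = 2.3345 / 0.4 = 5.83625 → 5.84

5.84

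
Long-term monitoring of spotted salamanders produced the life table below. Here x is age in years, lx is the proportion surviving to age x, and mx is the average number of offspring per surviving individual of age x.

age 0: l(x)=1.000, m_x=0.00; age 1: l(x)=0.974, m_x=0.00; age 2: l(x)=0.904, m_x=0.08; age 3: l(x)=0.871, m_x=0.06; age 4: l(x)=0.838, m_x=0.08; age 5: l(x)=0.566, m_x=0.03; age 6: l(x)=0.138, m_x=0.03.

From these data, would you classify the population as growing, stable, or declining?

R0 = Σ lx·mx = 0 + 0 + 0.07232 + 0.05226 + 0.06704 + 0.01698 + 0.00414 = 0.21274
R0 < 1, so the population is declining.

declining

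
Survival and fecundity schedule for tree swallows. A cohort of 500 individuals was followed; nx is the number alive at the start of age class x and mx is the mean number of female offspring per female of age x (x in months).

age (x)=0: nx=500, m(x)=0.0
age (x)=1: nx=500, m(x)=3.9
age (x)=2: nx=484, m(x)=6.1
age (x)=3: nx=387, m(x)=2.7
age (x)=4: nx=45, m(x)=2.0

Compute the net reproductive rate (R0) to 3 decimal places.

12.075

lx = nx/n0 = nx/500: 1, 1, 0.968, 0.774, 0.09
lx·mx by age: 0, 3.9, 5.9048, 2.0898, 0.18
R0 = Σ lx·mx = 12.0746 → 12.075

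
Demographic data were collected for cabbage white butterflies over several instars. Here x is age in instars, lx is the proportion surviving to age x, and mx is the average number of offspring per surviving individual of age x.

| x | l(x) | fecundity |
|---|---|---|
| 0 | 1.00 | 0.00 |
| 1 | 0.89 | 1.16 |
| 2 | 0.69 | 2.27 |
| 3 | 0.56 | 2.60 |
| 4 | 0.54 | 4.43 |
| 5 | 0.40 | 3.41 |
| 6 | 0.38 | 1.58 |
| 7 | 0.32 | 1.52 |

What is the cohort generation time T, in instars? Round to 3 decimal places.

lx·mx: 0, 1.0324, 1.5663, 1.456, 2.3922, 1.364, 0.6004, 0.4864 → R0 = 8.8977
x·lx·mx: 0, 1.0324, 3.1326, 4.368, 9.5688, 6.82, 3.6024, 3.4048 → Σ = 31.929
T = 31.929 / 8.8977 = 3.588455… → 3.588

3.588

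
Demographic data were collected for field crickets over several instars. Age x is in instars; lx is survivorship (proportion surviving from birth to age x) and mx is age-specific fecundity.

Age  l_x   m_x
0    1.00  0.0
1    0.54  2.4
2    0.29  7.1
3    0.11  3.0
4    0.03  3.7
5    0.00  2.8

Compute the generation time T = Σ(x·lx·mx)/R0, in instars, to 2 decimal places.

1.80

lx·mx: 0, 1.296, 2.059, 0.33, 0.111, 0 → R0 = 3.796
x·lx·mx: 0, 1.296, 4.118, 0.99, 0.444, 0 → Σ = 6.848
T = 6.848 / 3.796 = 1.804004… → 1.80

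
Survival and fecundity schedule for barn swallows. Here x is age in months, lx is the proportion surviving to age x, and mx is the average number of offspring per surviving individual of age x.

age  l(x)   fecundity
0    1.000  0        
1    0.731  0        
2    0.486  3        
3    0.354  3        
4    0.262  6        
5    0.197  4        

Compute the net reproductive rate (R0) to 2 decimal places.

4.88

lx·mx by age: 0, 0, 1.458, 1.062, 1.572, 0.788
R0 = Σ lx·mx = 4.88 → 4.88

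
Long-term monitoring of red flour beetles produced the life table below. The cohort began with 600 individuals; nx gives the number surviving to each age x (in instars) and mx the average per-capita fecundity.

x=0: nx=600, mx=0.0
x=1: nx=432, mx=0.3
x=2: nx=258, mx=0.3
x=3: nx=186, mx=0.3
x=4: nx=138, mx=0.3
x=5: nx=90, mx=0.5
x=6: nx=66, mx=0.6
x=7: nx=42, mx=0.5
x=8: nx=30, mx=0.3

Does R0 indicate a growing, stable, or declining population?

lx = nx/n0 = nx/600: 1, 0.72, 0.43, 0.31, 0.23, 0.15, 0.11, 0.07, 0.05
R0 = Σ lx·mx = 0 + 0.216 + 0.129 + 0.093 + 0.069 + 0.075 + 0.066 + 0.035 + 0.015 = 0.698
R0 < 1, so the population is declining.

declining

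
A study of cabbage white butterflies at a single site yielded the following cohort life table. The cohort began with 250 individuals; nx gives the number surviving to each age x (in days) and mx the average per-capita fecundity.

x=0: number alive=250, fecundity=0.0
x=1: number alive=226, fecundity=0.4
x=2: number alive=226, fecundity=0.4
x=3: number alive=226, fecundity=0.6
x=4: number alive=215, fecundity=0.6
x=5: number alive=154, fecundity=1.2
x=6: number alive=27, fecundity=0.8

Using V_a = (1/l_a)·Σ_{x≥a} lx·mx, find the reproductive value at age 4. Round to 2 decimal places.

lx = nx/n0 = nx/250: 1, 0.904, 0.904, 0.904, 0.86, 0.616, 0.108
lx·mx for x ≥ 4: 0.516, 0.7392, 0.0864 → sum = 1.3416
V_4 = 1.3416 / l_4 = 1.3416 / 0.86 = 1.56 → 1.56

1.56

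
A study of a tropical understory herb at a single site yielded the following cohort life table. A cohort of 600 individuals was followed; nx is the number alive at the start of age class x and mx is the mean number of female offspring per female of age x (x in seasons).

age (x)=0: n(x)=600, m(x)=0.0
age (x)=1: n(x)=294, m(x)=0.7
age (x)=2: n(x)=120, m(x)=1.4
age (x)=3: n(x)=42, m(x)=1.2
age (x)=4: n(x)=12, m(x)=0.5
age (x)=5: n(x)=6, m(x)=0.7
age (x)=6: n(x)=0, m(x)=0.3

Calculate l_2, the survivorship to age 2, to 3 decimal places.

l_2 = n_2/n_0 = 120/600 = 0.2 → 0.200

0.200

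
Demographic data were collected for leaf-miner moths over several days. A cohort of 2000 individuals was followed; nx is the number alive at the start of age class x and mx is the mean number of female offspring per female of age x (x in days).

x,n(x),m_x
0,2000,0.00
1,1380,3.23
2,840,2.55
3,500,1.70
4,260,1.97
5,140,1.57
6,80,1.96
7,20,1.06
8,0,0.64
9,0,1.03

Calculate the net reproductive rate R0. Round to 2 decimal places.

lx = nx/n0 = nx/2000: 1, 0.69, 0.42, 0.25, 0.13, 0.07, 0.04, 0.01, 0, 0
lx·mx by age: 0, 2.2287, 1.071, 0.425, 0.2561, 0.1099, 0.0784, 0.0106, 0, 0
R0 = Σ lx·mx = 4.1797 → 4.18

4.18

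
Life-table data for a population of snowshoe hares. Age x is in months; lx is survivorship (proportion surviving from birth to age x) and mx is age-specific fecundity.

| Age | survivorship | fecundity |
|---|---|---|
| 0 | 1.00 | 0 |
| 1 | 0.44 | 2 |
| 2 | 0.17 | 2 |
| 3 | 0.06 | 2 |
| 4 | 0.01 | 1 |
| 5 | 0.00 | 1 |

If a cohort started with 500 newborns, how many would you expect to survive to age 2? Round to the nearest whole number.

85

Expected survivors = N0 · l_2 = 500 × 0.17 = 85 → 85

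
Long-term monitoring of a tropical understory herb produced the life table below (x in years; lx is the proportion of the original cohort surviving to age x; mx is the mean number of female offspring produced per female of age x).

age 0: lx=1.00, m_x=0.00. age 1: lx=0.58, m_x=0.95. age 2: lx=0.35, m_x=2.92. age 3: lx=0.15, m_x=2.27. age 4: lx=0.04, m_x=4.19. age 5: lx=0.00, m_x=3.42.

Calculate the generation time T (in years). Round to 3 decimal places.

lx·mx: 0, 0.551, 1.022, 0.3405, 0.1676, 0 → R0 = 2.0811
x·lx·mx: 0, 0.551, 2.044, 1.0215, 0.6704, 0 → Σ = 4.2869
T = 4.2869 / 2.0811 = 2.05992… → 2.060

2.060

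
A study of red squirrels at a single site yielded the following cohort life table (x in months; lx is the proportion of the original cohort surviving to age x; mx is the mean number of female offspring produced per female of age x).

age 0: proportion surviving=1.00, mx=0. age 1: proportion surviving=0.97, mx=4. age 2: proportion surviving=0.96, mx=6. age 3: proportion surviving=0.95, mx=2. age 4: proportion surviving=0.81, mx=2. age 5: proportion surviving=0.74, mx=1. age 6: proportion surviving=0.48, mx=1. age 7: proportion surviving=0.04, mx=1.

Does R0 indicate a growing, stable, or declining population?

growing

R0 = Σ lx·mx = 0 + 3.88 + 5.76 + 1.9 + 1.62 + 0.74 + 0.48 + 0.04 = 14.42
R0 > 1, so the population is growing.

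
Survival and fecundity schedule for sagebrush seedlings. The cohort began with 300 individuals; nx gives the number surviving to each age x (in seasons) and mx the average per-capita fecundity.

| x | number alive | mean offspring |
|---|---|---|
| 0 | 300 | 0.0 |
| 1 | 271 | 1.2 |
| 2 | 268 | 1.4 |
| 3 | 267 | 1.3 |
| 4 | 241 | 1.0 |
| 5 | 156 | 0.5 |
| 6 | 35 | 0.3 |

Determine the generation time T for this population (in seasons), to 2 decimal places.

2.57

lx = nx/n0 = nx/300: 1, 0.90333…, 0.89333…, 0.89, 0.80333…, 0.52, 0.11667…
lx·mx: 0, 1.084…, 1.250667…, 1.157, 0.803333…, 0.26, 0.035… → R0 = 4.59…
x·lx·mx: 0, 1.084…, 2.501333…, 3.471, 3.213333…, 1.3, 0.21… → Σ = 11.779667…
T = 11.779667… / 4.59… = 2.566376… → 2.57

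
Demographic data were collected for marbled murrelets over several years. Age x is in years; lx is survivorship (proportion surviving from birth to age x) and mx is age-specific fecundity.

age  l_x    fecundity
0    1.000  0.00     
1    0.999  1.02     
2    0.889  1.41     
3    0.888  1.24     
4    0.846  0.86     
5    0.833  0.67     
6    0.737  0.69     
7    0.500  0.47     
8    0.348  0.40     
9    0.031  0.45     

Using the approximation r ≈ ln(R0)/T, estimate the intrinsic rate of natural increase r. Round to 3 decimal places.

0.516

R0 = Σ lx·mx = 0 + 1.01898 + 1.25349 + 1.10112 + 0.72756 + 0.55811 + 0.50853 + 0.235 + 0.1392 + 0.01395 = 5.55594
Σ x·lx·mx = 18.46544; T = 18.46544/5.55594 = 3.32355…
r ≈ ln(R0)/T = ln(5.55594)/3.32355… = 0.51597… → 0.516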